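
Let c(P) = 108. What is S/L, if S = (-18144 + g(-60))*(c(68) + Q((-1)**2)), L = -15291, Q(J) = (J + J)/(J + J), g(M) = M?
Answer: 661412/5097 ≈ 129.76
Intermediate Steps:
Q(J) = 1 (Q(J) = (2*J)/((2*J)) = (2*J)*(1/(2*J)) = 1)
S = -1984236 (S = (-18144 - 60)*(108 + 1) = -18204*109 = -1984236)
S/L = -1984236/(-15291) = -1984236*(-1/15291) = 661412/5097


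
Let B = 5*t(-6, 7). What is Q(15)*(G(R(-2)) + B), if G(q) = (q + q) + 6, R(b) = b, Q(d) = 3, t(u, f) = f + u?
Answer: 21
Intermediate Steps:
B = 5 (B = 5*(7 - 6) = 5*1 = 5)
G(q) = 6 + 2*q (G(q) = 2*q + 6 = 6 + 2*q)
Q(15)*(G(R(-2)) + B) = 3*((6 + 2*(-2)) + 5) = 3*((6 - 4) + 5) = 3*(2 + 5) = 3*7 = 21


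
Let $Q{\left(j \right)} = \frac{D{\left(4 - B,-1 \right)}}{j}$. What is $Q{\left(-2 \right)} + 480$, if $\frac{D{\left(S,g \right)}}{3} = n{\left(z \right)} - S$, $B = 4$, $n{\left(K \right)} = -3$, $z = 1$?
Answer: $\frac{969}{2} \approx 484.5$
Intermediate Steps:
$D{\left(S,g \right)} = -9 - 3 S$ ($D{\left(S,g \right)} = 3 \left(-3 - S\right) = -9 - 3 S$)
$Q{\left(j \right)} = - \frac{9}{j}$ ($Q{\left(j \right)} = \frac{-9 - 3 \left(4 - 4\right)}{j} = \frac{-9 - 0}{j} = \frac{-9 + 0}{j} = - \frac{9}{j}$)
$Q{\left(-2 \right)} + 480 = - \frac{9}{-2} + 480 = \left(-9\right) \left(- \frac{1}{2}\right) + 480 = \frac{9}{2} + 480 = \frac{969}{2}$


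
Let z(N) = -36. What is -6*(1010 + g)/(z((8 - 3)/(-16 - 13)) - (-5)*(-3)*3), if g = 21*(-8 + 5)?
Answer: 1894/27 ≈ 70.148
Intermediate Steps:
g = -63 (g = 21*(-3) = -63)
-6*(1010 + g)/(z((8 - 3)/(-16 - 13)) - (-5)*(-3)*3) = -6*(1010 - 63)/(-36 - (-5)*(-3)*3) = -5682/(-36 - 5*3*3) = -5682/(-36 - 15*3) = -5682/(-36 - 45) = -5682/(-81) = -5682*(-1)/81 = -6*(-947/81) = 1894/27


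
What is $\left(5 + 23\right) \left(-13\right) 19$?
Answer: $-6916$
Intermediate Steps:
$\left(5 + 23\right) \left(-13\right) 19 = 28 \left(-13\right) 19 = \left(-364\right) 19 = -6916$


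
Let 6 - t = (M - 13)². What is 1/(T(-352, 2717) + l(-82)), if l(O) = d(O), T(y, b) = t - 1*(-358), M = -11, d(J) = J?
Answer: -1/294 ≈ -0.0034014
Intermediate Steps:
t = -570 (t = 6 - (-11 - 13)² = 6 - 1*(-24)² = 6 - 1*576 = 6 - 576 = -570)
T(y, b) = -212 (T(y, b) = -570 - 1*(-358) = -570 + 358 = -212)
l(O) = O
1/(T(-352, 2717) + l(-82)) = 1/(-212 - 82) = 1/(-294) = -1/294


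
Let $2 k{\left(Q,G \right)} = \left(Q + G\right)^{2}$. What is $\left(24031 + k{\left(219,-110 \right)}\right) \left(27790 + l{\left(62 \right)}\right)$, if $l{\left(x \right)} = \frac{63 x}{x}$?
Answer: $\frac{1669592379}{2} \approx 8.348 \cdot 10^{8}$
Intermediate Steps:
$k{\left(Q,G \right)} = \frac{\left(G + Q\right)^{2}}{2}$ ($k{\left(Q,G \right)} = \frac{\left(Q + G\right)^{2}}{2} = \frac{\left(G + Q\right)^{2}}{2}$)
$l{\left(x \right)} = 63$
$\left(24031 + k{\left(219,-110 \right)}\right) \left(27790 + l{\left(62 \right)}\right) = \left(24031 + \frac{\left(-110 + 219\right)^{2}}{2}\right) \left(27790 + 63\right) = \left(24031 + \frac{109^{2}}{2}\right) 27853 = \left(24031 + \frac{1}{2} \cdot 11881\right) 27853 = \left(24031 + \frac{11881}{2}\right) 27853 = \frac{59943}{2} \cdot 27853 = \frac{1669592379}{2}$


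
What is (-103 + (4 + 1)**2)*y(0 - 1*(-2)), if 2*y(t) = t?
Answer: -78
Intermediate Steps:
y(t) = t/2
(-103 + (4 + 1)**2)*y(0 - 1*(-2)) = (-103 + (4 + 1)**2)*((0 - 1*(-2))/2) = (-103 + 5**2)*((0 + 2)/2) = (-103 + 25)*((1/2)*2) = -78*1 = -78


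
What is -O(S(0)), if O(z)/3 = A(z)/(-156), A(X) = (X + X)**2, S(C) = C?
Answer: 0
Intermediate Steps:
A(X) = 4*X**2 (A(X) = (2*X)**2 = 4*X**2)
O(z) = -z**2/13 (O(z) = 3*((4*z**2)/(-156)) = 3*((4*z**2)*(-1/156)) = 3*(-z**2/39) = -z**2/13)
-O(S(0)) = -(-1)*0**2/13 = -(-1)*0/13 = -1*0 = 0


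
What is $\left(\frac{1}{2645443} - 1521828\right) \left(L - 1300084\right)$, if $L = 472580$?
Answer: $\frac{3331455991298901712}{2645443} \approx 1.2593 \cdot 10^{12}$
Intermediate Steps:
$\left(\frac{1}{2645443} - 1521828\right) \left(L - 1300084\right) = \left(\frac{1}{2645443} - 1521828\right) \left(472580 - 1300084\right) = \left(\frac{1}{2645443} - 1521828\right) \left(-827504\right) = \left(- \frac{4025909229803}{2645443}\right) \left(-827504\right) = \frac{3331455991298901712}{2645443}$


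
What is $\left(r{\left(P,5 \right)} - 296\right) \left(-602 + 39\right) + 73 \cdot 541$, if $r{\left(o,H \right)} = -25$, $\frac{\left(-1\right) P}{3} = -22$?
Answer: $220216$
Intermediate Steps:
$P = 66$ ($P = \left(-3\right) \left(-22\right) = 66$)
$\left(r{\left(P,5 \right)} - 296\right) \left(-602 + 39\right) + 73 \cdot 541 = \left(-25 - 296\right) \left(-602 + 39\right) + 73 \cdot 541 = \left(-321\right) \left(-563\right) + 39493 = 180723 + 39493 = 220216$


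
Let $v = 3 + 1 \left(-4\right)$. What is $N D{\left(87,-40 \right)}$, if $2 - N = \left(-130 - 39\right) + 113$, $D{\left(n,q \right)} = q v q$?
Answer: $-92800$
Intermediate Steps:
$v = -1$ ($v = 3 - 4 = -1$)
$D{\left(n,q \right)} = - q^{2}$ ($D{\left(n,q \right)} = q \left(-1\right) q = - q q = - q^{2}$)
$N = 58$ ($N = 2 - \left(\left(-130 - 39\right) + 113\right) = 2 - \left(-169 + 113\right) = 2 - -56 = 2 + 56 = 58$)
$N D{\left(87,-40 \right)} = 58 \left(- \left(-40\right)^{2}\right) = 58 \left(\left(-1\right) 1600\right) = 58 \left(-1600\right) = -92800$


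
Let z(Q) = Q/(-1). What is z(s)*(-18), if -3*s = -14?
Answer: 84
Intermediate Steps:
s = 14/3 (s = -⅓*(-14) = 14/3 ≈ 4.6667)
z(Q) = -Q (z(Q) = Q*(-1) = -Q)
z(s)*(-18) = -1*14/3*(-18) = -14/3*(-18) = 84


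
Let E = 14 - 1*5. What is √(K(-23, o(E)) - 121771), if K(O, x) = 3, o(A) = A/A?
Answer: 2*I*√30442 ≈ 348.95*I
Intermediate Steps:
E = 9 (E = 14 - 5 = 9)
o(A) = 1
√(K(-23, o(E)) - 121771) = √(3 - 121771) = √(-121768) = 2*I*√30442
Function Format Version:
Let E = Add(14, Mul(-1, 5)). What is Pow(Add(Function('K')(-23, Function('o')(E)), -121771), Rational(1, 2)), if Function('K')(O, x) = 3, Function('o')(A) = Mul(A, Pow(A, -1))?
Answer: Mul(2, I, Pow(30442, Rational(1, 2))) ≈ Mul(348.95, I)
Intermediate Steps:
E = 9 (E = Add(14, -5) = 9)
Function('o')(A) = 1
Pow(Add(Function('K')(-23, Function('o')(E)), -121771), Rational(1, 2)) = Pow(Add(3, -121771), Rational(1, 2)) = Pow(-121768, Rational(1, 2)) = Mul(2, I, Pow(30442, Rational(1, 2)))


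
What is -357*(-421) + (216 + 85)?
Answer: 150598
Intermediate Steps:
-357*(-421) + (216 + 85) = 150297 + 301 = 150598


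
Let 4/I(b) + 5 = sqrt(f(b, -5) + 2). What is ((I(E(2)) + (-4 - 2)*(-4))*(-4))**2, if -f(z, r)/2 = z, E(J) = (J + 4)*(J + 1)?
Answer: 256*(-383*I + 348*sqrt(34))/(-9*I + 10*sqrt(34)) ≈ 8955.0 - 299.32*I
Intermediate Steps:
E(J) = (1 + J)*(4 + J) (E(J) = (4 + J)*(1 + J) = (1 + J)*(4 + J))
f(z, r) = -2*z
I(b) = 4/(-5 + sqrt(2 - 2*b)) (I(b) = 4/(-5 + sqrt(-2*b + 2)) = 4/(-5 + sqrt(2 - 2*b)))
((I(E(2)) + (-4 - 2)*(-4))*(-4))**2 = ((4/(-5 + sqrt(2)*sqrt(1 - (4 + 2**2 + 5*2))) + (-4 - 2)*(-4))*(-4))**2 = ((4/(-5 + sqrt(2)*sqrt(1 - (4 + 4 + 10))) - 6*(-4))*(-4))**2 = ((4/(-5 + sqrt(2)*sqrt(1 - 1*18)) + 24)*(-4))**2 = ((4/(-5 + sqrt(2)*sqrt(1 - 18)) + 24)*(-4))**2 = ((4/(-5 + sqrt(2)*sqrt(-17)) + 24)*(-4))**2 = ((4/(-5 + sqrt(2)*(I*sqrt(17))) + 24)*(-4))**2 = ((4/(-5 + I*sqrt(34)) + 24)*(-4))**2 = ((24 + 4/(-5 + I*sqrt(34)))*(-4))**2 = (-96 - 16/(-5 + I*sqrt(34)))**2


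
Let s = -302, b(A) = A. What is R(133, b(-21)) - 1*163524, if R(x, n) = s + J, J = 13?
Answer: -163813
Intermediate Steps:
R(x, n) = -289 (R(x, n) = -302 + 13 = -289)
R(133, b(-21)) - 1*163524 = -289 - 1*163524 = -289 - 163524 = -163813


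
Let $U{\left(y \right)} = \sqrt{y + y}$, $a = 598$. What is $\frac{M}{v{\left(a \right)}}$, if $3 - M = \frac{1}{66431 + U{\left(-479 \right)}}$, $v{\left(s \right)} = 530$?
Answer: $\frac{6619584863}{1169465860535} + \frac{i \sqrt{958}}{2338931721070} \approx 0.0056603 + 1.3233 \cdot 10^{-11} i$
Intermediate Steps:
$U{\left(y \right)} = \sqrt{2} \sqrt{y}$ ($U{\left(y \right)} = \sqrt{2 y} = \sqrt{2} \sqrt{y}$)
$M = 3 - \frac{1}{66431 + i \sqrt{958}}$ ($M = 3 - \frac{1}{66431 + \sqrt{2} \sqrt{-479}} = 3 - \frac{1}{66431 + \sqrt{2} i \sqrt{479}} = 3 - \frac{1}{66431 + i \sqrt{958}} \approx 3.0 + 7.0136 \cdot 10^{-9} i$)
$\frac{M}{v{\left(a \right)}} = \frac{\frac{13239169726}{4413078719} + \frac{i \sqrt{958}}{4413078719}}{530} = \left(\frac{13239169726}{4413078719} + \frac{i \sqrt{958}}{4413078719}\right) \frac{1}{530} = \frac{6619584863}{1169465860535} + \frac{i \sqrt{958}}{2338931721070}$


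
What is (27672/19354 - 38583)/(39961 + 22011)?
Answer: -373353855/599703044 ≈ -0.62256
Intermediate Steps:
(27672/19354 - 38583)/(39961 + 22011) = (27672*(1/19354) - 38583)/61972 = (13836/9677 - 38583)*(1/61972) = -373353855/9677*1/61972 = -373353855/599703044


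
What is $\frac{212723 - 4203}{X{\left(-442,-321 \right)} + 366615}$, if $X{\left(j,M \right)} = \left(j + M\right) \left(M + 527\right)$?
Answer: $\frac{208520}{209437} \approx 0.99562$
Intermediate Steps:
$X{\left(j,M \right)} = \left(527 + M\right) \left(M + j\right)$ ($X{\left(j,M \right)} = \left(M + j\right) \left(527 + M\right) = \left(527 + M\right) \left(M + j\right)$)
$\frac{212723 - 4203}{X{\left(-442,-321 \right)} + 366615} = \frac{212723 - 4203}{\left(\left(-321\right)^{2} + 527 \left(-321\right) + 527 \left(-442\right) - -141882\right) + 366615} = \frac{208520}{\left(103041 - 169167 - 232934 + 141882\right) + 366615} = \frac{208520}{-157178 + 366615} = \frac{208520}{209437}$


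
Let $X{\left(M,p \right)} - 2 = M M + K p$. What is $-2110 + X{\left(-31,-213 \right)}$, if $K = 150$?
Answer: $-33097$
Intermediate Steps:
$X{\left(M,p \right)} = 2 + M^{2} + 150 p$ ($X{\left(M,p \right)} = 2 + \left(M M + 150 p\right) = 2 + \left(M^{2} + 150 p\right) = 2 + M^{2} + 150 p$)
$-2110 + X{\left(-31,-213 \right)} = -2110 + \left(2 + \left(-31\right)^{2} + 150 \left(-213\right)\right) = -2110 + \left(2 + 961 - 31950\right) = -2110 - 30987 = -33097$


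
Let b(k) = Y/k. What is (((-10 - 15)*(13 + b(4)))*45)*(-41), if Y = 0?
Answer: 599625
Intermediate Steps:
b(k) = 0 (b(k) = 0/k = 0)
(((-10 - 15)*(13 + b(4)))*45)*(-41) = (((-10 - 15)*(13 + 0))*45)*(-41) = (-25*13*45)*(-41) = -325*45*(-41) = -14625*(-41) = 599625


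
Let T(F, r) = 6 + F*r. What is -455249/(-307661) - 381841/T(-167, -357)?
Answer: -90333362276/18344287125 ≈ -4.9243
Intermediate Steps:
-455249/(-307661) - 381841/T(-167, -357) = -455249/(-307661) - 381841/(6 - 167*(-357)) = -455249*(-1/307661) - 381841/(6 + 59619) = 455249/307661 - 381841/59625 = -90333362276/18344287125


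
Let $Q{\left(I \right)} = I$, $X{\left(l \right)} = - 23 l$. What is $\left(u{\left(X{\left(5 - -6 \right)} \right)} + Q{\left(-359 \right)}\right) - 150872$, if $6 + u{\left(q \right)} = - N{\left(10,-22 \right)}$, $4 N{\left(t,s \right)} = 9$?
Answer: $- \frac{604957}{4} \approx -1.5124 \cdot 10^{5}$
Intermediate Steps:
$N{\left(t,s \right)} = \frac{9}{4}$ ($N{\left(t,s \right)} = \frac{1}{4} \cdot 9 = \frac{9}{4}$)
$u{\left(q \right)} = - \frac{33}{4}$ ($u{\left(q \right)} = -6 - \frac{9}{4} = - \frac{33}{4}$)
$\left(u{\left(X{\left(5 - -6 \right)} \right)} + Q{\left(-359 \right)}\right) - 150872 = \left(- \frac{33}{4} - 359\right) - 150872 = - \frac{1469}{4} - 150872 = - \frac{604957}{4}$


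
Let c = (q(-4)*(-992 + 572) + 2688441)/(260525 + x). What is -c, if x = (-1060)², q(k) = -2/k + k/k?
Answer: -895937/461375 ≈ -1.9419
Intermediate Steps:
q(k) = 1 - 2/k (q(k) = -2/k + 1 = 1 - 2/k)
x = 1123600
c = 895937/461375 (c = (((-2 - 4)/(-4))*(-992 + 572) + 2688441)/(260525 + 1123600) = (-¼*(-6)*(-420) + 2688441)/1384125 = ((3/2)*(-420) + 2688441)*(1/1384125) = (-630 + 2688441)*(1/1384125) = 2687811*(1/1384125) = 895937/461375 ≈ 1.9419)
-c = -1*895937/461375 = -895937/461375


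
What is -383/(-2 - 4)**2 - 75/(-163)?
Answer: -59729/5868 ≈ -10.179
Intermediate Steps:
-383/(-2 - 4)**2 - 75/(-163) = -383/((-6)**2) - 75*(-1/163) = -383/36 + 75/163 = -59729/5868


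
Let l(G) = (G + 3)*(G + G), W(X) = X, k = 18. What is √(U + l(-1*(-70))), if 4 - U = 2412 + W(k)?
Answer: 3*√866 ≈ 88.284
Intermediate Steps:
l(G) = 2*G*(3 + G) (l(G) = (3 + G)*(2*G) = 2*G*(3 + G))
U = -2426 (U = 4 - (2412 + 18) = 4 - 1*2430 = 4 - 2430 = -2426)
√(U + l(-1*(-70))) = √(-2426 + 2*(-1*(-70))*(3 - 1*(-70))) = √(-2426 + 2*70*(3 + 70)) = √(-2426 + 2*70*73) = √(-2426 + 10220) = √7794 = 3*√866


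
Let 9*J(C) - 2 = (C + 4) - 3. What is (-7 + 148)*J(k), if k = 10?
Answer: 611/3 ≈ 203.67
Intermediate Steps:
J(C) = ⅓ + C/9 (J(C) = 2/9 + ((C + 4) - 3)/9 = 2/9 + ((4 + C) - 3)/9 = 2/9 + (1 + C)/9 = 2/9 + (⅑ + C/9) = ⅓ + C/9)
(-7 + 148)*J(k) = (-7 + 148)*(⅓ + (⅑)*10) = 141*(⅓ + 10/9) = 141*(13/9) = 611/3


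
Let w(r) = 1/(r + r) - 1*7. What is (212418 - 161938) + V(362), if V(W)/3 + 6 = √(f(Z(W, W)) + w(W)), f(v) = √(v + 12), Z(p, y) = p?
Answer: 50462 + 3*√(-917127 + 131044*√374)/362 ≈ 50473.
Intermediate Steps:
f(v) = √(12 + v)
w(r) = -7 + 1/(2*r) (w(r) = 1/(2*r) - 7 = -7 + 1/(2*r))
V(W) = -18 + 3*√(-7 + √(12 + W) + 1/(2*W)) (V(W) = -18 + 3*√(√(12 + W) + (-7 + 1/(2*W))) = -18 + 3*√(-7 + √(12 + W) + 1/(2*W)))
(212418 - 161938) + V(362) = (212418 - 161938) + (-18 + 3*√(-28 + 2/362 + 4*√(12 + 362))/2) = 50480 + (-18 + 3*√(-28 + 2*(1/362) + 4*√374)/2) = 50480 + (-18 + 3*√(-28 + 1/181 + 4*√374)/2) = 50480 + (-18 + 3*√(-5067/181 + 4*√374)/2) = 50462 + 3*√(-5067/181 + 4*√374)/2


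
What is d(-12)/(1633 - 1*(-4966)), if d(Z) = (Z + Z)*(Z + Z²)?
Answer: -3168/6599 ≈ -0.48007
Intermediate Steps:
d(Z) = 2*Z*(Z + Z²) (d(Z) = (2*Z)*(Z + Z²) = 2*Z*(Z + Z²))
d(-12)/(1633 - 1*(-4966)) = (2*(-12)²*(1 - 12))/(1633 - 1*(-4966)) = (2*144*(-11))/(1633 + 4966) = -3168/6599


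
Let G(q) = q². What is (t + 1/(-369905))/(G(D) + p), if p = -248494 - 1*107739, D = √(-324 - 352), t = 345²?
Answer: -657133472/1970483935 ≈ -0.33349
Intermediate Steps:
t = 119025
D = 26*I (D = √(-676) = 26*I ≈ 26.0*I)
p = -356233 (p = -248494 - 107739 = -356233)
(t + 1/(-369905))/(G(D) + p) = (119025 + 1/(-369905))/((26*I)² - 356233) = (119025 - 1/369905)/(-676 - 356233) = (44027942624/369905)/(-356909) = (44027942624/369905)*(-1/356909) = -657133472/1970483935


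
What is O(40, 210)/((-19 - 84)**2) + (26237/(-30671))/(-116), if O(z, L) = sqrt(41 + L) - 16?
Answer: 221422957/37745082124 + sqrt(251)/10609 ≈ 0.0073596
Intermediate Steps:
O(z, L) = -16 + sqrt(41 + L)
O(40, 210)/((-19 - 84)**2) + (26237/(-30671))/(-116) = (-16 + sqrt(41 + 210))/((-19 - 84)**2) + (26237/(-30671))/(-116) = (-16 + sqrt(251))/((-103)**2) + (26237*(-1/30671))*(-1/116) = (-16 + sqrt(251))/10609 - 26237/30671*(-1/116) = (-16 + sqrt(251))*(1/10609) + 26237/3557836 = (-16/10609 + sqrt(251)/10609) + 26237/3557836 = 221422957/37745082124 + sqrt(251)/10609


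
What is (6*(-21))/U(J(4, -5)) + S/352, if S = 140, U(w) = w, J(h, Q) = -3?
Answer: 3731/88 ≈ 42.398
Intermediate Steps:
(6*(-21))/U(J(4, -5)) + S/352 = (6*(-21))/(-3) + 140/352 = -126*(-1/3) + 140*(1/352) = 42 + 35/88 = 3731/88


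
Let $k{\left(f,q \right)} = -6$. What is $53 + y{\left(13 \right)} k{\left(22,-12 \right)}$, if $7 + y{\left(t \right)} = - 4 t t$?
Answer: $4151$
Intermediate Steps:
$y{\left(t \right)} = -7 - 4 t^{2}$ ($y{\left(t \right)} = -7 + - 4 t t = -7 - 4 t^{2}$)
$53 + y{\left(13 \right)} k{\left(22,-12 \right)} = 53 + \left(-7 - 4 \cdot 13^{2}\right) \left(-6\right) = 53 + \left(-7 - 676\right) \left(-6\right) = 53 - -4098 = 53 + 4098 = 4151$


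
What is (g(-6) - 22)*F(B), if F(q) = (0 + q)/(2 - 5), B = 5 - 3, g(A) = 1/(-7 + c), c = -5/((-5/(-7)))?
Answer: 103/7 ≈ 14.714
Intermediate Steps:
c = -7 (c = -5/((-5*(-1/7))) = -5/5/7 = -5*7/5 = -7)
g(A) = -1/14 (g(A) = 1/(-7 - 7) = 1/(-14) = -1/14)
B = 2
F(q) = -q/3 (F(q) = q/(-3) = q*(-1/3) = -q/3)
(g(-6) - 22)*F(B) = (-1/14 - 22)*(-1/3*2) = -309/14*(-2/3) = 103/7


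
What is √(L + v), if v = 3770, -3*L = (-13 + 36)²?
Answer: √32343/3 ≈ 59.947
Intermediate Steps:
L = -529/3 (L = -(-13 + 36)²/3 = -⅓*23² = -⅓*529 = -529/3 ≈ -176.33)
√(L + v) = √(-529/3 + 3770) = √(10781/3) = √32343/3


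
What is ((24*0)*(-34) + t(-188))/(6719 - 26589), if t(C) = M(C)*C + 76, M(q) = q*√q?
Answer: -38/9935 - 35344*I*√47/9935 ≈ -0.0038249 - 24.389*I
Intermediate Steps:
M(q) = q^(3/2)
t(C) = 76 + C^(5/2) (t(C) = C^(3/2)*C + 76 = C^(5/2) + 76 = 76 + C^(5/2))
((24*0)*(-34) + t(-188))/(6719 - 26589) = ((24*0)*(-34) + (76 + (-188)^(5/2)))/(6719 - 26589) = (0*(-34) + (76 + 70688*I*√47))/(-19870) = (0 + (76 + 70688*I*√47))*(-1/19870) = (76 + 70688*I*√47)*(-1/19870) = -38/9935 - 35344*I*√47/9935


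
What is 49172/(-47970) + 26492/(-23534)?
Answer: -14805092/6883695 ≈ -2.1507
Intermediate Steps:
49172/(-47970) + 26492/(-23534) = 49172*(-1/47970) + 26492*(-1/23534) = -24586/23985 - 13246/11767 = -14805092/6883695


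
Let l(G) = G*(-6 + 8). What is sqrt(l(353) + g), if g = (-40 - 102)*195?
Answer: 2*I*sqrt(6746) ≈ 164.27*I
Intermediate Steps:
g = -27690 (g = -142*195 = -27690)
l(G) = 2*G (l(G) = G*2 = 2*G)
sqrt(l(353) + g) = sqrt(2*353 - 27690) = sqrt(706 - 27690) = sqrt(-26984) = 2*I*sqrt(6746)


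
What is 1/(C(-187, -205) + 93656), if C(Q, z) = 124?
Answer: 1/93780 ≈ 1.0663e-5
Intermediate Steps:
1/(C(-187, -205) + 93656) = 1/(124 + 93656) = 1/93780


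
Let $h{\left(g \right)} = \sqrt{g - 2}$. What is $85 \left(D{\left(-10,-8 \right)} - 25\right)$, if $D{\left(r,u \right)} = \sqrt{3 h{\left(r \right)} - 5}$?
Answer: $-2125 + 85 \sqrt{-5 + 6 i \sqrt{3}} \approx -1971.4 + 244.38 i$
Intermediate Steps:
$h{\left(g \right)} = \sqrt{-2 + g}$
$D{\left(r,u \right)} = \sqrt{-5 + 3 \sqrt{-2 + r}}$ ($D{\left(r,u \right)} = \sqrt{3 \sqrt{-2 + r} - 5} = \sqrt{-5 + 3 \sqrt{-2 + r}}$)
$85 \left(D{\left(-10,-8 \right)} - 25\right) = 85 \left(\sqrt{-5 + 3 \sqrt{-2 - 10}} - 25\right) = 85 \left(\sqrt{-5 + 3 \sqrt{-12}} - 25\right) = 85 \left(\sqrt{-5 + 3 \cdot 2 i \sqrt{3}} - 25\right) = 85 \left(\sqrt{-5 + 6 i \sqrt{3}} - 25\right) = 85 \left(-25 + \sqrt{-5 + 6 i \sqrt{3}}\right) = -2125 + 85 \sqrt{-5 + 6 i \sqrt{3}}$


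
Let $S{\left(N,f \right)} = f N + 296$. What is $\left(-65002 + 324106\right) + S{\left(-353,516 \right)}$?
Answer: $77252$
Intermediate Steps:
$S{\left(N,f \right)} = 296 + N f$ ($S{\left(N,f \right)} = N f + 296 = 296 + N f$)
$\left(-65002 + 324106\right) + S{\left(-353,516 \right)} = \left(-65002 + 324106\right) + \left(296 - 182148\right) = 259104 + \left(296 - 182148\right) = 259104 - 181852 = 77252$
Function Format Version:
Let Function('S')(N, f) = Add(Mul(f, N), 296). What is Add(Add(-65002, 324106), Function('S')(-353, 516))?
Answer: 77252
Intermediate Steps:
Function('S')(N, f) = Add(296, Mul(N, f)) (Function('S')(N, f) = Add(Mul(N, f), 296) = Add(296, Mul(N, f)))
Add(Add(-65002, 324106), Function('S')(-353, 516)) = Add(Add(-65002, 324106), Add(296, Mul(-353, 516))) = Add(259104, Add(296, -182148)) = Add(259104, -181852) = 77252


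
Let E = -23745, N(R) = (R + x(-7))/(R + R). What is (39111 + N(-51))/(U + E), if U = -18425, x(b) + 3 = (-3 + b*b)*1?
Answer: -398933/430134 ≈ -0.92746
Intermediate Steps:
x(b) = -6 + b² (x(b) = -3 + (-3 + b*b)*1 = -3 + (-3 + b²)*1 = -3 + (-3 + b²) = -6 + b²)
N(R) = (43 + R)/(2*R) (N(R) = (R + (-6 + (-7)²))/(R + R) = (R + (-6 + 49))/((2*R)) = (R + 43)*(1/(2*R)) = (43 + R)*(1/(2*R)) = (43 + R)/(2*R))
(39111 + N(-51))/(U + E) = (39111 + (½)*(43 - 51)/(-51))/(-18425 - 23745) = (39111 + (½)*(-1/51)*(-8))/(-42170) = (39111 + 4/51)*(-1/42170) = (1994665/51)*(-1/42170) = -398933/430134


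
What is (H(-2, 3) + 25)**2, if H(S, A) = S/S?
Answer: 676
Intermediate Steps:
H(S, A) = 1
(H(-2, 3) + 25)**2 = (1 + 25)**2 = 26**2 = 676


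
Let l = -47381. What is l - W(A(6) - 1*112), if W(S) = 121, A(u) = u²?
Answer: -47502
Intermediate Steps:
l - W(A(6) - 1*112) = -47381 - 1*121 = -47381 - 121 = -47502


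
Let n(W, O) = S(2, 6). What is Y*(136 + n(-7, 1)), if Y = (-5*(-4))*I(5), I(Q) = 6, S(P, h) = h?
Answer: 17040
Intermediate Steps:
n(W, O) = 6
Y = 120 (Y = -5*(-4)*6 = 20*6 = 120)
Y*(136 + n(-7, 1)) = 120*(136 + 6) = 120*142 = 17040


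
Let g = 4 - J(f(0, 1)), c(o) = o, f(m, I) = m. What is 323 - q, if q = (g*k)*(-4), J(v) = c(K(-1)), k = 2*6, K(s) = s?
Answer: 563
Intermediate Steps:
k = 12
J(v) = -1
g = 5 (g = 4 - 1*(-1) = 4 + 1 = 5)
q = -240 (q = (5*12)*(-4) = 60*(-4) = -240)
323 - q = 323 - 1*(-240) = 323 + 240 = 563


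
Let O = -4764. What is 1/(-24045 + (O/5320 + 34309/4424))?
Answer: -60040/1443249943 ≈ -4.1601e-5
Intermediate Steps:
1/(-24045 + (O/5320 + 34309/4424)) = 1/(-24045 + (-4764/5320 + 34309/4424)) = 1/(-24045 + (-4764*1/5320 + 34309*(1/4424))) = 1/(-24045 + (-1191/1330 + 34309/4424)) = 1/(-24045 + 411857/60040) = 1/(-1443249943/60040) = -60040/1443249943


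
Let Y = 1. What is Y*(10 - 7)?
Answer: 3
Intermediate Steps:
Y*(10 - 7) = 1*(10 - 7) = 1*3 = 3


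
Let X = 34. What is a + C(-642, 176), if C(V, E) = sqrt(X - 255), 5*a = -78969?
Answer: -78969/5 + I*sqrt(221) ≈ -15794.0 + 14.866*I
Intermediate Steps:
a = -78969/5 (a = (1/5)*(-78969) = -78969/5 ≈ -15794.)
C(V, E) = I*sqrt(221) (C(V, E) = sqrt(34 - 255) = sqrt(-221) = I*sqrt(221))
a + C(-642, 176) = -78969/5 + I*sqrt(221)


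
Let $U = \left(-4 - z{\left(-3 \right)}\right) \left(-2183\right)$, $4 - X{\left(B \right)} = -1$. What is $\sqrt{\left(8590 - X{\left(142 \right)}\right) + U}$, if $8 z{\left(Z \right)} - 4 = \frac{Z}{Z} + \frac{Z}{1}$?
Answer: $\frac{3 \sqrt{7939}}{2} \approx 133.65$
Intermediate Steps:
$z{\left(Z \right)} = \frac{5}{8} + \frac{Z}{8}$ ($z{\left(Z \right)} = \frac{1}{2} + \frac{\frac{Z}{Z} + \frac{Z}{1}}{8} = \frac{1}{2} + \frac{1 + Z 1}{8} = \frac{1}{2} + \frac{1 + Z}{8} = \frac{1}{2} + \left(\frac{1}{8} + \frac{Z}{8}\right) = \frac{5}{8} + \frac{Z}{8}$)
$X{\left(B \right)} = 5$ ($X{\left(B \right)} = 4 - -1 = 4 + 1 = 5$)
$U = \frac{37111}{4}$ ($U = \left(-4 - \left(\frac{5}{8} + \frac{1}{8} \left(-3\right)\right)\right) \left(-2183\right) = \left(-4 - \left(\frac{5}{8} - \frac{3}{8}\right)\right) \left(-2183\right) = \left(-4 - \frac{1}{4}\right) \left(-2183\right) = \left(- \frac{17}{4}\right) \left(-2183\right) = \frac{37111}{4} \approx 9277.8$)
$\sqrt{\left(8590 - X{\left(142 \right)}\right) + U} = \sqrt{\left(8590 - 5\right) + \frac{37111}{4}} = \sqrt{8585 + \frac{37111}{4}} = \sqrt{\frac{71451}{4}} = \frac{3 \sqrt{7939}}{2}$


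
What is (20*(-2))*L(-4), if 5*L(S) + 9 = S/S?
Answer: 64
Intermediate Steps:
L(S) = -8/5 (L(S) = -9/5 + (S/S)/5 = -9/5 + (1/5)*1 = -9/5 + 1/5 = -8/5)
(20*(-2))*L(-4) = (20*(-2))*(-8/5) = -40*(-8/5) = 64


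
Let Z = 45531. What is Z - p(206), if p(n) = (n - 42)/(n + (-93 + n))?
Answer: 14524225/319 ≈ 45531.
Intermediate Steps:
p(n) = (-42 + n)/(-93 + 2*n)
Z - p(206) = 45531 - (-42 + 206)/(-93 + 2*206) = 45531 - 164/(-93 + 412) = 45531 - 164/319 = 14524225/319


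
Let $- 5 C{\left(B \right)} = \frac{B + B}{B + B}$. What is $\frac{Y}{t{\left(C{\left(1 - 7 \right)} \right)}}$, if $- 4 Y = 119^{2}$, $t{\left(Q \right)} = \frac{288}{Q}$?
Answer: $\frac{14161}{5760} \approx 2.4585$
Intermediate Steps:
$C{\left(B \right)} = - \frac{1}{5}$ ($C{\left(B \right)} = - \frac{\left(B + B\right) \frac{1}{B + B}}{5} = - \frac{2 B \frac{1}{2 B}}{5} = \left(- \frac{1}{5}\right) 1 = - \frac{1}{5}$)
$Y = - \frac{14161}{4}$ ($Y = - \frac{119^{2}}{4} = \left(- \frac{1}{4}\right) 14161 = - \frac{14161}{4} \approx -3540.3$)
$\frac{Y}{t{\left(C{\left(1 - 7 \right)} \right)}} = - \frac{14161}{4 \frac{288}{- \frac{1}{5}}} = - \frac{14161}{4 \cdot 288 \left(-5\right)} = - \frac{14161}{4 \left(-1440\right)} = \left(- \frac{14161}{4}\right) \left(- \frac{1}{1440}\right) = \frac{14161}{5760}$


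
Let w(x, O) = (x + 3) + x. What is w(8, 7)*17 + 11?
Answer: 334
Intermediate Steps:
w(x, O) = 3 + 2*x (w(x, O) = (3 + x) + x = 3 + 2*x)
w(8, 7)*17 + 11 = (3 + 2*8)*17 + 11 = (3 + 16)*17 + 11 = 19*17 + 11 = 323 + 11 = 334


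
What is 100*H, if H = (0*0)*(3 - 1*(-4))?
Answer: 0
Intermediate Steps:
H = 0 (H = 0*(3 + 4) = 0*7 = 0)
100*H = 100*0 = 0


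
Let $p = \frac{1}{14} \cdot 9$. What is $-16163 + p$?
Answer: $- \frac{226273}{14} \approx -16162.0$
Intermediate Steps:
$p = \frac{9}{14}$ ($p = \frac{1}{14} \cdot 9 = \frac{9}{14} \approx 0.64286$)
$-16163 + p = -16163 + \frac{9}{14} = - \frac{226273}{14}$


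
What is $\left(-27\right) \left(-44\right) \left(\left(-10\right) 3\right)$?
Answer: $-35640$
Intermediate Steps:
$\left(-27\right) \left(-44\right) \left(\left(-10\right) 3\right) = 1188 \left(-30\right) = -35640$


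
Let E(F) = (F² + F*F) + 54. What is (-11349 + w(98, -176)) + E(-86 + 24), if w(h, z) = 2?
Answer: -3605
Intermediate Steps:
E(F) = 54 + 2*F² (E(F) = (F² + F²) + 54 = 2*F² + 54 = 54 + 2*F²)
(-11349 + w(98, -176)) + E(-86 + 24) = (-11349 + 2) + (54 + 2*(-86 + 24)²) = -11347 + (54 + 2*(-62)²) = -11347 + (54 + 2*3844) = -11347 + (54 + 7688) = -11347 + 7742 = -3605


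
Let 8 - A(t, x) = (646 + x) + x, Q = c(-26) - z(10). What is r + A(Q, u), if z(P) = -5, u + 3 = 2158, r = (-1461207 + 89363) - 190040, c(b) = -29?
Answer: -1566832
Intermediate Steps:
r = -1561884 (r = -1371844 - 190040 = -1561884)
u = 2155 (u = -3 + 2158 = 2155)
Q = -24 (Q = -29 - 1*(-5) = -29 + 5 = -24)
A(t, x) = -638 - 2*x (A(t, x) = 8 - ((646 + x) + x) = 8 - (646 + 2*x) = 8 + (-646 - 2*x) = -638 - 2*x)
r + A(Q, u) = -1561884 + (-638 - 2*2155) = -1561884 + (-638 - 4310) = -1561884 - 4948 = -1566832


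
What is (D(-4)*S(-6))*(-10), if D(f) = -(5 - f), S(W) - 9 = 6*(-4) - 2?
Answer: -1530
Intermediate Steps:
S(W) = -17 (S(W) = 9 + (6*(-4) - 2) = 9 + (-24 - 2) = 9 - 26 = -17)
D(f) = -5 + f
(D(-4)*S(-6))*(-10) = ((-5 - 4)*(-17))*(-10) = -9*(-17)*(-10) = 153*(-10) = -1530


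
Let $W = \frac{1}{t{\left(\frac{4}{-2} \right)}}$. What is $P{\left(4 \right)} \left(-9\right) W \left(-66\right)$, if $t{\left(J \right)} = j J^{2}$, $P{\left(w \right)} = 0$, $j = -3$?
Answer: $0$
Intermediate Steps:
$t{\left(J \right)} = - 3 J^{2}$
$W = - \frac{1}{12}$ ($W = \frac{1}{\left(-3\right) \left(\frac{4}{-2}\right)^{2}} = \frac{1}{\left(-3\right) \left(4 \left(- \frac{1}{2}\right)\right)^{2}} = \frac{1}{\left(-3\right) \left(-2\right)^{2}} = \frac{1}{\left(-3\right) 4} = \frac{1}{-12} = - \frac{1}{12} \approx -0.083333$)
$P{\left(4 \right)} \left(-9\right) W \left(-66\right) = 0 \left(-9\right) \left(- \frac{1}{12}\right) \left(-66\right) = 0 \left(- \frac{1}{12}\right) \left(-66\right) = 0 \left(-66\right) = 0$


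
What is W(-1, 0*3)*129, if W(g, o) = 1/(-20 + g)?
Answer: -43/7 ≈ -6.1429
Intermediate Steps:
W(-1, 0*3)*129 = 129/(-20 - 1) = 129/(-21) = -1/21*129 = -43/7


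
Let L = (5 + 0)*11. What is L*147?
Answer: 8085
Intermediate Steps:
L = 55 (L = 5*11 = 55)
L*147 = 55*147 = 8085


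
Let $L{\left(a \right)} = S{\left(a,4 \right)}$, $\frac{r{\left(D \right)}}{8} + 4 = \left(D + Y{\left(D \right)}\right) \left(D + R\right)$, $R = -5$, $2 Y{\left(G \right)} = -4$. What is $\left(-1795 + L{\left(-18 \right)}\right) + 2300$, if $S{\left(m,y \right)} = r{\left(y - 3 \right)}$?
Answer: $505$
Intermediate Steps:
$Y{\left(G \right)} = -2$ ($Y{\left(G \right)} = \frac{1}{2} \left(-4\right) = -2$)
$r{\left(D \right)} = -32 + 8 \left(-5 + D\right) \left(-2 + D\right)$ ($r{\left(D \right)} = -32 + 8 \left(D - 2\right) \left(D - 5\right) = -32 + 8 \left(-2 + D\right) \left(-5 + D\right) = -32 + 8 \left(-5 + D\right) \left(-2 + D\right)$)
$S{\left(m,y \right)} = 216 - 56 y + 8 \left(-3 + y\right)^{2}$ ($S{\left(m,y \right)} = 48 - 56 \left(y - 3\right) + 8 \left(y - 3\right)^{2} = 48 - 56 \left(-3 + y\right) + 8 \left(-3 + y\right)^{2} = 48 - \left(-168 + 56 y\right) + 8 \left(-3 + y\right)^{2} = 216 - 56 y + 8 \left(-3 + y\right)^{2}$)
$L{\left(a \right)} = 0$ ($L{\left(a \right)} = 288 - 416 + 8 \cdot 4^{2} = 288 - 416 + 8 \cdot 16 = 288 - 416 + 128 = 0$)
$\left(-1795 + L{\left(-18 \right)}\right) + 2300 = \left(-1795 + 0\right) + 2300 = -1795 + 2300 = 505$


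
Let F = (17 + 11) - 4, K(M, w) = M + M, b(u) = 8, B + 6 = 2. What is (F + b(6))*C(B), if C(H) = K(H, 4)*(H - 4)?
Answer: 2048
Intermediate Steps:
B = -4 (B = -6 + 2 = -4)
K(M, w) = 2*M
F = 24 (F = 28 - 4 = 24)
C(H) = 2*H*(-4 + H) (C(H) = (2*H)*(H - 4) = (2*H)*(-4 + H) = 2*H*(-4 + H))
(F + b(6))*C(B) = (24 + 8)*(2*(-4)*(-4 - 4)) = 32*(2*(-4)*(-8)) = 32*64 = 2048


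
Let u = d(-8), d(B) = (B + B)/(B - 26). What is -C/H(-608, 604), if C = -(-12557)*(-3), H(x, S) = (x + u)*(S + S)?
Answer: -640407/12476224 ≈ -0.051330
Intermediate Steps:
d(B) = 2*B/(-26 + B) (d(B) = (2*B)/(-26 + B) = 2*B/(-26 + B))
u = 8/17 (u = 2*(-8)/(-26 - 8) = 2*(-8)/(-34) = 2*(-8)*(-1/34) = 8/17 ≈ 0.47059)
H(x, S) = 2*S*(8/17 + x) (H(x, S) = (x + 8/17)*(S + S) = (8/17 + x)*(2*S) = 2*S*(8/17 + x))
C = -37671 (C = -1*37671 = -37671)
-C/H(-608, 604) = -(-37671)/((2/17)*604*(8 + 17*(-608))) = -(-37671)/((2/17)*604*(8 - 10336)) = -(-37671)/((2/17)*604*(-10328)) = -(-37671)/(-12476224/17) = -(-37671)*(-17)/12476224 = -1*640407/12476224 = -640407/12476224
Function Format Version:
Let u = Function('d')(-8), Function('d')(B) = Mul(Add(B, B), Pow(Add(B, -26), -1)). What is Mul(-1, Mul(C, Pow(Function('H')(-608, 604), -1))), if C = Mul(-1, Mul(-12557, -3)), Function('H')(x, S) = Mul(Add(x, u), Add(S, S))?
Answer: Rational(-640407, 12476224) ≈ -0.051330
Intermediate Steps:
Function('d')(B) = Mul(2, B, Pow(Add(-26, B), -1)) (Function('d')(B) = Mul(Mul(2, B), Pow(Add(-26, B), -1)) = Mul(2, B, Pow(Add(-26, B), -1)))
u = Rational(8, 17) (u = Mul(2, -8, Pow(Add(-26, -8), -1)) = Mul(2, -8, Pow(-34, -1)) = Mul(2, -8, Rational(-1, 34)) = Rational(8, 17) ≈ 0.47059)
Function('H')(x, S) = Mul(2, S, Add(Rational(8, 17), x)) (Function('H')(x, S) = Mul(Add(x, Rational(8, 17)), Add(S, S)) = Mul(Add(Rational(8, 17), x), Mul(2, S)) = Mul(2, S, Add(Rational(8, 17), x)))
C = -37671 (C = Mul(-1, 37671) = -37671)
Mul(-1, Mul(C, Pow(Function('H')(-608, 604), -1))) = Mul(-1, Mul(-37671, Pow(Mul(Rational(2, 17), 604, Add(8, Mul(17, -608))), -1))) = Mul(-1, Mul(-37671, Pow(Mul(Rational(2, 17), 604, Add(8, -10336)), -1))) = Mul(-1, Mul(-37671, Pow(Mul(Rational(2, 17), 604, -10328), -1))) = Mul(-1, Mul(-37671, Pow(Rational(-12476224, 17), -1))) = Mul(-1, Mul(-37671, Rational(-17, 12476224))) = Mul(-1, Rational(640407, 12476224)) = Rational(-640407, 12476224)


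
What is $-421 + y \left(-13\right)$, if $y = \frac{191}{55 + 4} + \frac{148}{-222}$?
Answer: $- \frac{80432}{177} \approx -454.42$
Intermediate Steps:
$y = \frac{455}{177}$ ($y = \frac{191}{59} + 148 \left(- \frac{1}{222}\right) = 191 \cdot \frac{1}{59} - \frac{2}{3} = \frac{191}{59} - \frac{2}{3} = \frac{455}{177} \approx 2.5706$)
$-421 + y \left(-13\right) = -421 + \frac{455}{177} \left(-13\right) = -421 - \frac{5915}{177} = - \frac{80432}{177}$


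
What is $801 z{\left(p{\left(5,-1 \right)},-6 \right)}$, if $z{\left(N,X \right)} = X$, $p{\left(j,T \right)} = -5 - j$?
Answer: $-4806$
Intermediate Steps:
$801 z{\left(p{\left(5,-1 \right)},-6 \right)} = 801 \left(-6\right) = -4806$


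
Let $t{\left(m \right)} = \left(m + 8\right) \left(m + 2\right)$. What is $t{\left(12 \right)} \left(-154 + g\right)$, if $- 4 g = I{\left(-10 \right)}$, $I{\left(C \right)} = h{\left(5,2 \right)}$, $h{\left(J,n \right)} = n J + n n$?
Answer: $-44100$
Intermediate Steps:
$t{\left(m \right)} = \left(2 + m\right) \left(8 + m\right)$ ($t{\left(m \right)} = \left(8 + m\right) \left(2 + m\right) = \left(2 + m\right) \left(8 + m\right)$)
$h{\left(J,n \right)} = n^{2} + J n$ ($h{\left(J,n \right)} = J n + n^{2} = n^{2} + J n$)
$I{\left(C \right)} = 14$ ($I{\left(C \right)} = 2 \left(5 + 2\right) = 2 \cdot 7 = 14$)
$g = - \frac{7}{2}$ ($g = \left(- \frac{1}{4}\right) 14 = - \frac{7}{2} \approx -3.5$)
$t{\left(12 \right)} \left(-154 + g\right) = \left(16 + 12^{2} + 10 \cdot 12\right) \left(-154 - \frac{7}{2}\right) = \left(16 + 144 + 120\right) \left(- \frac{315}{2}\right) = 280 \left(- \frac{315}{2}\right) = -44100$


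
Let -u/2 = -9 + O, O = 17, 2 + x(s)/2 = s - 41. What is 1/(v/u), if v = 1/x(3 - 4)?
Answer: 1408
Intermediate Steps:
x(s) = -86 + 2*s (x(s) = -4 + 2*(s - 41) = -4 + 2*(-41 + s) = -4 + (-82 + 2*s) = -86 + 2*s)
v = -1/88 (v = 1/(-86 + 2*(3 - 4)) = 1/(-86 + 2*(-1)) = 1/(-86 - 2) = 1/(-88) = -1/88 ≈ -0.011364)
u = -16 (u = -2*(-9 + 17) = -2*8 = -16)
1/(v/u) = 1/(-1/88/(-16)) = 1/(-1/16*(-1/88)) = 1/(1/1408) = 1408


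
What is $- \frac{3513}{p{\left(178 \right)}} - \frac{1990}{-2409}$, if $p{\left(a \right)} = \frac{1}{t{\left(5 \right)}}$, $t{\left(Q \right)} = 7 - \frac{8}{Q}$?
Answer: $- \frac{228486109}{12045} \approx -18969.0$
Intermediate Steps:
$t{\left(Q \right)} = 7 - \frac{8}{Q}$
$p{\left(a \right)} = \frac{5}{27}$ ($p{\left(a \right)} = \frac{1}{7 - \frac{8}{5}} = \frac{1}{\frac{27}{5}} = \frac{5}{27}$)
$- \frac{3513}{p{\left(178 \right)}} - \frac{1990}{-2409} = - \frac{3513}{\frac{5}{27}} - \frac{1990}{-2409} = \left(-3513\right) \frac{27}{5} - - \frac{1990}{2409} = - \frac{94851}{5} + \frac{1990}{2409} = - \frac{228486109}{12045}$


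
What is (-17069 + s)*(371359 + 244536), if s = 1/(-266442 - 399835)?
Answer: -7004378050602030/666277 ≈ -1.0513e+10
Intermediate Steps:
s = -1/666277 (s = 1/(-666277) = -1/666277 ≈ -1.5009e-6)
(-17069 + s)*(371359 + 244536) = (-17069 - 1/666277)*(371359 + 244536) = -11372682114/666277*615895 = -7004378050602030/666277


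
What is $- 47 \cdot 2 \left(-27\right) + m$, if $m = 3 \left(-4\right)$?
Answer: $2526$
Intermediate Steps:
$m = -12$
$- 47 \cdot 2 \left(-27\right) + m = - 47 \cdot 2 \left(-27\right) - 12 = \left(-47\right) \left(-54\right) - 12 = 2538 - 12 = 2526$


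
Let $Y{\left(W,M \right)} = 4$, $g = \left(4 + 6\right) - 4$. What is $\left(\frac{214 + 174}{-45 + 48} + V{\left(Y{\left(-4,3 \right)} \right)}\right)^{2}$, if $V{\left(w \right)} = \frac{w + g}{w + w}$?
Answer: $\frac{2455489}{144} \approx 17052.0$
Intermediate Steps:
$g = 6$ ($g = 10 - 4 = 6$)
$V{\left(w \right)} = \frac{6 + w}{2 w}$ ($V{\left(w \right)} = \frac{w + 6}{w + w} = \frac{6 + w}{2 w}$)
$\left(\frac{214 + 174}{-45 + 48} + V{\left(Y{\left(-4,3 \right)} \right)}\right)^{2} = \left(\frac{214 + 174}{-45 + 48} + \frac{6 + 4}{2 \cdot 4}\right)^{2} = \left(\frac{388}{3} + \frac{1}{2} \cdot \frac{1}{4} \cdot 10\right)^{2} = \left(388 \cdot \frac{1}{3} + \frac{5}{4}\right)^{2} = \left(\frac{388}{3} + \frac{5}{4}\right)^{2} = \left(\frac{1567}{12}\right)^{2} = \frac{2455489}{144}$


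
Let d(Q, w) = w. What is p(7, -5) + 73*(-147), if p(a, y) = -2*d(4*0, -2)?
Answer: -10727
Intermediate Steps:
p(a, y) = 4 (p(a, y) = -2*(-2) = 4)
p(7, -5) + 73*(-147) = 4 + 73*(-147) = 4 - 10731 = -10727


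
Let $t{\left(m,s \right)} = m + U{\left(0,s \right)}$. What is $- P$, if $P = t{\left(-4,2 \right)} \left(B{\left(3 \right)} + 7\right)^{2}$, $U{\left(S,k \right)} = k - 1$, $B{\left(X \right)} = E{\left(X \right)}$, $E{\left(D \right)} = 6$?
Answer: $507$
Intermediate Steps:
$B{\left(X \right)} = 6$
$U{\left(S,k \right)} = -1 + k$
$t{\left(m,s \right)} = -1 + m + s$ ($t{\left(m,s \right)} = m + \left(-1 + s\right) = -1 + m + s$)
$P = -507$ ($P = \left(-1 - 4 + 2\right) \left(6 + 7\right)^{2} = - 3 \cdot 13^{2} = \left(-3\right) 169 = -507$)
$- P = \left(-1\right) \left(-507\right) = 507$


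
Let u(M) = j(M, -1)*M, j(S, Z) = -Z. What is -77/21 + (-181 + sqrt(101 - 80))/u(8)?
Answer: -631/24 + sqrt(21)/8 ≈ -25.719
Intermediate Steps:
u(M) = M (u(M) = (-1*(-1))*M = 1*M = M)
-77/21 + (-181 + sqrt(101 - 80))/u(8) = -77/21 + (-181 + sqrt(101 - 80))/8 = -77*1/21 + (-181 + sqrt(21))*(1/8) = -11/3 + (-181/8 + sqrt(21)/8) = -631/24 + sqrt(21)/8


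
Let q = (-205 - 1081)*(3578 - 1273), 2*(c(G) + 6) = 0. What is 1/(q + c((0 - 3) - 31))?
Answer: -1/2964236 ≈ -3.3736e-7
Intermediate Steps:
c(G) = -6 (c(G) = -6 + (½)*0 = -6 + 0 = -6)
q = -2964230 (q = -1286*2305 = -2964230)
1/(q + c((0 - 3) - 31)) = 1/(-2964230 - 6) = 1/(-2964236) = -1/2964236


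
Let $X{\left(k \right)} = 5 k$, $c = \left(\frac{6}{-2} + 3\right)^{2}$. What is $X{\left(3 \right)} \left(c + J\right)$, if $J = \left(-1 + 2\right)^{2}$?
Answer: $15$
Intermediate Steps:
$c = 0$ ($c = \left(6 \left(- \frac{1}{2}\right) + 3\right)^{2} = \left(-3 + 3\right)^{2} = 0^{2} = 0$)
$J = 1$ ($J = 1^{2} = 1$)
$X{\left(3 \right)} \left(c + J\right) = 5 \cdot 3 \left(0 + 1\right) = 15 \cdot 1 = 15$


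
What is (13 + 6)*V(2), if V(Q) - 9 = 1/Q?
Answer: 361/2 ≈ 180.50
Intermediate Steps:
V(Q) = 9 + 1/Q
(13 + 6)*V(2) = (13 + 6)*(9 + 1/2) = 19*(9 + ½) = 19*(19/2) = 361/2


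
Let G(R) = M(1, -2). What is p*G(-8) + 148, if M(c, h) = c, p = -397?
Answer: -249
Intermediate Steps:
G(R) = 1
p*G(-8) + 148 = -397*1 + 148 = -397 + 148 = -249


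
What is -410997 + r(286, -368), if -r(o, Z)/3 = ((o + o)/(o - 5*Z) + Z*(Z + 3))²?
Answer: -61160945071097841/1129969 ≈ -5.4126e+10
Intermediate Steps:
r(o, Z) = -3*(Z*(3 + Z) + 2*o/(o - 5*Z))² (r(o, Z) = -3*((o + o)/(o - 5*Z) + Z*(Z + 3))² = -3*((2*o)/(o - 5*Z) + Z*(3 + Z))² = -3*(2*o/(o - 5*Z) + Z*(3 + Z))² = -3*(Z*(3 + Z) + 2*o/(o - 5*Z))²)
-410997 + r(286, -368) = -410997 - 3*(-15*(-368)² - 5*(-368)³ + 2*286 + 286*(-368)² + 3*(-368)*286)²/(-1*286 + 5*(-368))² = -410997 - 3*(-15*135424 - 5*(-49836032) + 572 + 286*135424 - 315744)²/(-286 - 1840)² = -410997 - 3*(-2031360 + 249180160 + 572 + 38731264 - 315744)²/(-2126)² = -410997 - 3*1/4519876*285564892² = -410997 - 3*1/4519876*81547307542971664 = -410997 - 61160480657228748/1129969 = -61160945071097841/1129969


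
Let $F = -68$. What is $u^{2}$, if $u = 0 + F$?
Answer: $4624$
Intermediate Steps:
$u = -68$ ($u = 0 - 68 = -68$)
$u^{2} = \left(-68\right)^{2} = 4624$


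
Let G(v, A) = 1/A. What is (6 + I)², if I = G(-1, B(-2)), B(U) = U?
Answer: 121/4 ≈ 30.250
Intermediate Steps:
I = -½ (I = 1/(-2) = -½ ≈ -0.50000)
(6 + I)² = (6 - ½)² = (11/2)² = 121/4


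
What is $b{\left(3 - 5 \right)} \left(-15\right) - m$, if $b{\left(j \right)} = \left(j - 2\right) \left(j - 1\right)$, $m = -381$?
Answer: $201$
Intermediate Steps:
$b{\left(j \right)} = \left(-1 + j\right) \left(-2 + j\right)$ ($b{\left(j \right)} = \left(-2 + j\right) \left(-1 + j\right) = \left(-1 + j\right) \left(-2 + j\right)$)
$b{\left(3 - 5 \right)} \left(-15\right) - m = \left(2 + \left(3 - 5\right)^{2} - 3 \left(3 - 5\right)\right) \left(-15\right) - -381 = \left(2 + \left(3 - 5\right)^{2} - 3 \left(3 - 5\right)\right) \left(-15\right) + 381 = \left(2 + \left(-2\right)^{2} - -6\right) \left(-15\right) + 381 = \left(2 + 4 + 6\right) \left(-15\right) + 381 = 12 \left(-15\right) + 381 = -180 + 381 = 201$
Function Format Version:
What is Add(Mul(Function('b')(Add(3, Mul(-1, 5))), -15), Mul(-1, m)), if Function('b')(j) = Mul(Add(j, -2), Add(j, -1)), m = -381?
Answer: 201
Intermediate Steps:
Function('b')(j) = Mul(Add(-1, j), Add(-2, j)) (Function('b')(j) = Mul(Add(-2, j), Add(-1, j)) = Mul(Add(-1, j), Add(-2, j)))
Add(Mul(Function('b')(Add(3, Mul(-1, 5))), -15), Mul(-1, m)) = Add(Mul(Add(2, Pow(Add(3, Mul(-1, 5)), 2), Mul(-3, Add(3, Mul(-1, 5)))), -15), Mul(-1, -381)) = Add(Mul(Add(2, Pow(Add(3, -5), 2), Mul(-3, Add(3, -5))), -15), 381) = Add(Mul(Add(2, Pow(-2, 2), Mul(-3, -2)), -15), 381) = Add(Mul(Add(2, 4, 6), -15), 381) = Add(Mul(12, -15), 381) = Add(-180, 381) = 201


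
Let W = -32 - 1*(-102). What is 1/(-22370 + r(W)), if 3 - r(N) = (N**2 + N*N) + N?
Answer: -1/32237 ≈ -3.1020e-5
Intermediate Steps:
W = 70 (W = -32 + 102 = 70)
r(N) = 3 - N - 2*N**2 (r(N) = 3 - ((N**2 + N*N) + N) = 3 - ((N**2 + N**2) + N) = 3 - (2*N**2 + N) = 3 - (N + 2*N**2) = 3 + (-N - 2*N**2) = 3 - N - 2*N**2)
1/(-22370 + r(W)) = 1/(-22370 + (3 - 1*70 - 2*70**2)) = 1/(-22370 + (3 - 70 - 2*4900)) = 1/(-22370 + (3 - 70 - 9800)) = 1/(-22370 - 9867) = 1/(-32237) = -1/32237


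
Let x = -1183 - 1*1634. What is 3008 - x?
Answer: 5825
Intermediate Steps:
x = -2817 (x = -1183 - 1634 = -2817)
3008 - x = 3008 - 1*(-2817) = 3008 + 2817 = 5825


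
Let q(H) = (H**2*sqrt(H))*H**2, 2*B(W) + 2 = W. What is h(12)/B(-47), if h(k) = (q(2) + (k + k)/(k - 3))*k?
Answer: -64/49 - 384*sqrt(2)/49 ≈ -12.389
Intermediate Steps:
B(W) = -1 + W/2
q(H) = H**(9/2) (q(H) = H**(5/2)*H**2 = H**(9/2))
h(k) = k*(16*sqrt(2) + 2*k/(-3 + k)) (h(k) = (2**(9/2) + (k + k)/(k - 3))*k = (16*sqrt(2) + (2*k)/(-3 + k))*k = (16*sqrt(2) + 2*k/(-3 + k))*k = k*(16*sqrt(2) + 2*k/(-3 + k)))
h(12)/B(-47) = (2*12*(12 - 24*sqrt(2) + 8*12*sqrt(2))/(-3 + 12))/(-1 + (1/2)*(-47)) = (2*12*(12 - 24*sqrt(2) + 96*sqrt(2))/9)/(-1 - 47/2) = (2*12*(1/9)*(12 + 72*sqrt(2)))/(-49/2) = (32 + 192*sqrt(2))*(-2/49) = -64/49 - 384*sqrt(2)/49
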